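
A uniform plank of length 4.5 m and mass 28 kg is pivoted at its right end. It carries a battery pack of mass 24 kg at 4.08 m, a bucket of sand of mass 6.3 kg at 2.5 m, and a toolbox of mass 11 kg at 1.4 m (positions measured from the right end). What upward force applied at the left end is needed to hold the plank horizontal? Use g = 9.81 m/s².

F ≈ 419 N

About the right end:
Beam weight: 28 × 9.81 = 274.7 N down at 2.25 m → arm 2.25 m, τ = 274.7 × 2.25 = 618.1 N·m counterclockwise.
Battery pack: 24 × 9.81 = 235.4 N down at 4.08 m → arm 4.08 m, τ = 235.4 × 4.08 = 960.4 N·m counterclockwise.
Bucket of sand: 6.3 × 9.81 = 61.8 N down at 2.5 m → arm 2.5 m, τ = 61.8 × 2.5 = 154.5 N·m counterclockwise.
Toolbox: 11 × 9.81 = 107.9 N down at 1.4 m → arm 1.4 m, τ = 107.9 × 1.4 = 151.1 N·m counterclockwise.
Net moment of the loads = 1884 N·m counterclockwise.
The upward force F acts at the left end, arm 4.5 m, giving F × 4.5 clockwise.
Στ = 0 ⇒ F × 4.5 = 1884 ⇒ F = 1884 / 4.5 = 419 N.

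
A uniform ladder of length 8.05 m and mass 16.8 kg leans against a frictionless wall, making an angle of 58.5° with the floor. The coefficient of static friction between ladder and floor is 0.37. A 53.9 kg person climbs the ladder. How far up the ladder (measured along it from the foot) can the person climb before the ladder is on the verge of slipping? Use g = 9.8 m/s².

d ≈ 5.12 m

Take moments about the foot of the ladder.
Ladder weight 16.8×9.8 = 164.6 N acts at 4.025 m along the ladder; its horizontal arm is 4.025·cos58.5° = 2.103 m → τ = 346.2 N·m clockwise.
Person weight 53.9×9.8 = 528.2 N at distance d → arm d·cos58.5° → τ = 528.2·d·0.5225 clockwise.
Wall normal N at the top has arm L sinθ = 6.864 m counterclockwise, so Στ = 0 gives N·6.864 = 346.2 + 276·d.
ΣFy = 0 ⇒ N_floor = 692.8 N, so the maximum friction is μ_s·N_floor = 0.37×692.8 = 256.3 N. ΣFx = 0 ⇒ N_wall = f, so at the slipping point N = 256.3 N.
Substituting: 256.3×6.864 = 346.2 + 276·d ⇒ d = (1759 − 346.2) / 276 = 5.12 m.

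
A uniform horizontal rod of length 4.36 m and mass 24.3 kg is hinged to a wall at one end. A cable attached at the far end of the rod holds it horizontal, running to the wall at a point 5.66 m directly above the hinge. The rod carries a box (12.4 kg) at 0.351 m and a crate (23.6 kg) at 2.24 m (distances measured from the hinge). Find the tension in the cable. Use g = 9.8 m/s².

T ≈ 313 N

Sum moments about the hinge (the unknown hinge reaction has zero arm there).
Beam weight: 24.3 × 9.8 = 238.1 N down at 2.18 m → arm 2.18 m, τ = 238.1 × 2.18 = 519.1 N·m clockwise.
Box: 12.4 × 9.8 = 121.5 N down at 0.351 m → arm 0.351 m, τ = 121.5 × 0.351 = 42.65 N·m clockwise.
Crate: 23.6 × 9.8 = 231.3 N down at 2.24 m → arm 2.24 m, τ = 231.3 × 2.24 = 518.1 N·m clockwise.
Total clockwise load moment = 1080 N·m.
The cable tension T acts at 4.36 m; only its component perpendicular to the rod, T sinθ, produces torque. sinθ = h/√(h²+d²) = 5.66/√(5.66²+4.36²) = 0.7922.
For rotational equilibrium, T × 4.36 × 0.7922 = 1080, so T = 1080 / 3.454 = 313 N.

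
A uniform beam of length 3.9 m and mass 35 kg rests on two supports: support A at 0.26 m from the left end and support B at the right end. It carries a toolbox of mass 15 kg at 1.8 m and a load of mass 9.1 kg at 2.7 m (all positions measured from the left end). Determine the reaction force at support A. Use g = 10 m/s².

Choose support B as the axis so its reaction then has zero moment arm.
Beam weight: 35 × 10 = 350 N down at 1.95 m → arm 1.95 m, τ = 350 × 1.95 = 682.5 N·m counterclockwise.
Toolbox: 15 × 10 = 150 N down at 1.8 m → arm 2.1 m, τ = 150 × 2.1 = 315 N·m counterclockwise.
Load: 9.1 × 10 = 91 N down at 2.7 m → arm 1.2 m, τ = 91 × 1.2 = 109.2 N·m counterclockwise.
Net load moment about support B = 1107 N·m counterclockwise.
Reaction R at support A is upward at 0.26 m, arm 3.64 m → moment R × 3.64 clockwise.
Στ = 0 ⇒ R × 3.64 = 1107 ⇒ R = 304 N.

R_A ≈ 304 N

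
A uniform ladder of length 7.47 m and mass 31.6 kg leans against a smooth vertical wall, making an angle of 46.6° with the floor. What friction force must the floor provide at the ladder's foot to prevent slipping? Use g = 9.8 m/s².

Taking torques about the foot of the ladder:
Ladder weight 31.6×9.8 = 309.7 N acts at 3.735 m along the ladder; its horizontal arm is 3.735·cos46.6° = 2.566 m → τ = 794.7 N·m clockwise.
Wall normal N acts horizontally at the top; its moment arm is the height L sinθ = 7.47·sin46.6° = 5.428 m, counterclockwise.
Balancing moments: N × 5.428 = 794.7, giving N = 146 N.
ΣFx = 0: friction at the foot balances the wall's push, so f = N_wall = 146 N.

f ≈ 146 N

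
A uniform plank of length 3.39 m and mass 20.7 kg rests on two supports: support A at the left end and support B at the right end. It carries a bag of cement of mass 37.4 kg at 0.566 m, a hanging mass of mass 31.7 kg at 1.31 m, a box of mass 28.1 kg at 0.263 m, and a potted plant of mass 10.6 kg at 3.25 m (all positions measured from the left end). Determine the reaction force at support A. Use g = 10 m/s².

Take moments about support B.
Beam weight: 20.7 × 10 = 207 N down at 1.695 m → arm 1.695 m, τ = 207 × 1.695 = 350.9 N·m counterclockwise.
Bag of cement: 37.4 × 10 = 374 N down at 0.566 m → arm 2.824 m, τ = 374 × 2.824 = 1056 N·m counterclockwise.
Hanging mass: 31.7 × 10 = 317 N down at 1.31 m → arm 2.08 m, τ = 317 × 2.08 = 659.4 N·m counterclockwise.
Box: 28.1 × 10 = 281 N down at 0.263 m → arm 3.127 m, τ = 281 × 3.127 = 878.7 N·m counterclockwise.
Potted plant: 10.6 × 10 = 106 N down at 3.25 m → arm 0.14 m, τ = 106 × 0.14 = 14.84 N·m counterclockwise.
Net load moment about support B = 2960 N·m counterclockwise.
Reaction R at support A is upward at 0 m, arm 3.39 m → moment R × 3.39 clockwise.
Balancing moments: R × 3.39 = 2960, giving R = 873 N.

R_A ≈ 873 N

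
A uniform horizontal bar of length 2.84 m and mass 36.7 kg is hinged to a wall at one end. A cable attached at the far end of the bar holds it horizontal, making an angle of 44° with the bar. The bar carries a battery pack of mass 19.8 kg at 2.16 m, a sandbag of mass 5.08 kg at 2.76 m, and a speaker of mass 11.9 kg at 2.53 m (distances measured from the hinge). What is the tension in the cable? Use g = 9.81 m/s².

T ≈ 691 N

Sum moments about the hinge (the unknown hinge reaction has zero arm there).
Beam weight: 36.7 × 9.81 = 360 N down at 1.42 m → arm 1.42 m, τ = 360 × 1.42 = 511.2 N·m clockwise.
Battery pack: 19.8 × 9.81 = 194.2 N down at 2.16 m → arm 2.16 m, τ = 194.2 × 2.16 = 419.5 N·m clockwise.
Sandbag: 5.08 × 9.81 = 49.83 N down at 2.76 m → arm 2.76 m, τ = 49.83 × 2.76 = 137.5 N·m clockwise.
Speaker: 11.9 × 9.81 = 116.7 N down at 2.53 m → arm 2.53 m, τ = 116.7 × 2.53 = 295.3 N·m clockwise.
Total clockwise load moment = 1364 N·m.
The cable tension T acts at 2.84 m; only its component perpendicular to the bar, T sinθ, produces torque. sin 44° = 0.6947.
Στ = 0 ⇒ T × 2.84 × 0.6947 = 1364 ⇒ T = 1364 / 1.973 = 691 N.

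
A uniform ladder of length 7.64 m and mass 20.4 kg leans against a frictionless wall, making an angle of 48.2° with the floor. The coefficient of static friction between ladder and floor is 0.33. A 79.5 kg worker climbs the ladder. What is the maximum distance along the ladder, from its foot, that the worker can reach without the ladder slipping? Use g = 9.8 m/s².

About the foot of the ladder:
Ladder weight 20.4×9.8 = 199.9 N acts at 3.82 m along the ladder; its horizontal arm is 3.82·cos48.2° = 2.546 m → τ = 508.9 N·m clockwise.
Worker weight 79.5×9.8 = 779.1 N at distance d → arm d·cos48.2° → τ = 779.1·d·0.6665 clockwise.
Wall normal N at the top has arm L sinθ = 5.695 m counterclockwise, so Στ = 0 gives N·5.695 = 508.9 + 519.3·d.
ΣFy = 0 ⇒ N_floor = 979 N, so the maximum friction is μ_s·N_floor = 0.33×979 = 323.1 N. ΣFx = 0 ⇒ N_wall = f, so at the slipping point N = 323.1 N.
Substituting: 323.1×5.695 = 508.9 + 519.3·d ⇒ d = (1840 − 508.9) / 519.3 = 2.56 m.

d ≈ 2.56 m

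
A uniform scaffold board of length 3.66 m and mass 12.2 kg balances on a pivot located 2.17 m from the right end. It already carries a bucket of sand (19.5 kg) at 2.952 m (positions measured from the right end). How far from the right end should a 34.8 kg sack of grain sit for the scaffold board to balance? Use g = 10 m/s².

Taking torques about the pivot (at 2.17 m from the right end):
Beam weight: 12.2 × 10 = 122 N down at 1.83 m → arm 0.34 m, τ = 122 × 0.34 = 41.48 N·m clockwise.
Bucket of sand: 19.5 × 10 = 195 N down at 2.952 m → arm 0.782 m, τ = 195 × 0.782 = 152.5 N·m counterclockwise.
Net moment of existing loads = 111 N·m counterclockwise.
The sack of grain weighs 34.8 × 10 = 348 N and must supply an equal clockwise moment, so its lever arm about the pivot is 111 / 348 = 0.319 m.
That puts it at 2.17 − 0.319 = 1.85 m from the right end.

x ≈ 1.85 m from the right end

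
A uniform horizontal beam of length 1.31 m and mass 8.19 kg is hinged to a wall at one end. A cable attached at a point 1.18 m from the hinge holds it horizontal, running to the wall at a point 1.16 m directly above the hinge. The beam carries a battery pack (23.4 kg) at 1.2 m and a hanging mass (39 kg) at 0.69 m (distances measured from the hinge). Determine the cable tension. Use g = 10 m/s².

Choose the hinge as the axis so the unknown hinge reaction has zero arm there.
Beam weight: 8.19 × 10 = 81.9 N down at 0.655 m → arm 0.655 m, τ = 81.9 × 0.655 = 53.64 N·m clockwise.
Battery pack: 23.4 × 10 = 234 N down at 1.2 m → arm 1.2 m, τ = 234 × 1.2 = 280.8 N·m clockwise.
Hanging mass: 39 × 10 = 390 N down at 0.69 m → arm 0.69 m, τ = 390 × 0.69 = 269.1 N·m clockwise.
Total clockwise load moment = 603.5 N·m.
The cable tension T acts at 1.18 m; only its component perpendicular to the beam, T sinθ, produces torque. sinθ = h/√(h²+d²) = 1.16/√(1.16²+1.18²) = 0.701.
Στ = 0 ⇒ T × 1.18 × 0.701 = 603.5 ⇒ T = 603.5 / 0.8272 = 730 N.

T ≈ 730 N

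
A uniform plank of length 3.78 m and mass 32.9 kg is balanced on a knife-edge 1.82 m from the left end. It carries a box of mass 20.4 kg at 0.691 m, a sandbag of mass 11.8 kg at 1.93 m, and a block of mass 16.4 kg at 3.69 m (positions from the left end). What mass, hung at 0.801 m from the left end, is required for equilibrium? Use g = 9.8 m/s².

m ≈ 11 kg

About the knife-edge (at 1.82 m from the left end):
Beam weight: 32.9 × 9.8 = 322.4 N down at 1.89 m → arm 0.07 m, τ = 322.4 × 0.07 = 22.57 N·m clockwise.
Box: 20.4 × 9.8 = 199.9 N down at 0.691 m → arm 1.129 m, τ = 199.9 × 1.129 = 225.7 N·m counterclockwise.
Sandbag: 11.8 × 9.8 = 115.6 N down at 1.93 m → arm 0.11 m, τ = 115.6 × 0.11 = 12.72 N·m clockwise.
Block: 16.4 × 9.8 = 160.7 N down at 3.69 m → arm 1.87 m, τ = 160.7 × 1.87 = 300.5 N·m clockwise.
Net moment of known loads = 110.1 N·m clockwise.
An unknown mass m at 0.801 m has arm 1.019 m; its moment is m·g·1.019 counterclockwise.
Balancing moments: m × 9.8 × 1.019 = 110.1, giving m = 110.1 / (9.8 × 1.019) = 11 kg.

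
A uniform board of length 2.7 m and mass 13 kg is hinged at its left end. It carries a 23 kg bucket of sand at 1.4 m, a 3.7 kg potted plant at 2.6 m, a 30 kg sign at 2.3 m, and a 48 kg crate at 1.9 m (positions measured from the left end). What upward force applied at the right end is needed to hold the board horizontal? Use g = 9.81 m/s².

Taking torques about the left end:
Beam weight: 13 × 9.81 = 127.5 N down at 1.35 m → arm 1.35 m, τ = 127.5 × 1.35 = 172.1 N·m clockwise.
Bucket of sand: 23 × 9.81 = 225.6 N down at 1.4 m → arm 1.4 m, τ = 225.6 × 1.4 = 315.8 N·m clockwise.
Potted plant: 3.7 × 9.81 = 36.3 N down at 2.6 m → arm 2.6 m, τ = 36.3 × 2.6 = 94.38 N·m clockwise.
Sign: 30 × 9.81 = 294.3 N down at 2.3 m → arm 2.3 m, τ = 294.3 × 2.3 = 676.9 N·m clockwise.
Crate: 48 × 9.81 = 470.9 N down at 1.9 m → arm 1.9 m, τ = 470.9 × 1.9 = 894.7 N·m clockwise.
Net moment of the loads = 2154 N·m clockwise.
The upward force F acts at the right end, arm 2.7 m, giving F × 2.7 counterclockwise.
Στ = 0 ⇒ F × 2.7 = 2154 ⇒ F = 2154 / 2.7 = 798 N.

F ≈ 798 N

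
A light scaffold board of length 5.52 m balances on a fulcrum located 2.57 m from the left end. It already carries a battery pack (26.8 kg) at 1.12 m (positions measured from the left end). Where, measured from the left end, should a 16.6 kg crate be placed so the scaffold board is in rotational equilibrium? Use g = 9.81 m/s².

Choose the fulcrum (at 2.57 m from the left end) as the axis so the support reaction has zero arm there.
Battery pack: 26.8 × 9.81 = 262.9 N down at 1.12 m → arm 1.45 m, τ = 262.9 × 1.45 = 381.2 N·m counterclockwise.
Net moment of existing loads = 381.2 N·m counterclockwise.
The crate weighs 16.6 × 9.81 = 162.8 N and must supply an equal clockwise moment, so its lever arm about the fulcrum is 381.2 / 162.8 = 2.34 m.
That puts it at 2.57 + 2.34 = 4.91 m from the left end.

x ≈ 4.91 m from the left end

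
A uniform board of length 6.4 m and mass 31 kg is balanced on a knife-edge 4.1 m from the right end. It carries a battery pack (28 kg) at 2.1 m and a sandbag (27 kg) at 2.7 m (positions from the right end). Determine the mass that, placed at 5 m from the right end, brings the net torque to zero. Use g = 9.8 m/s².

m ≈ 135 kg

Choose the knife-edge (at 4.1 m from the right end) as the axis so the support reaction has zero arm there.
Beam weight: 31 × 9.8 = 303.8 N down at 3.2 m → arm 0.9 m, τ = 303.8 × 0.9 = 273.4 N·m clockwise.
Battery pack: 28 × 9.8 = 274.4 N down at 2.1 m → arm 2 m, τ = 274.4 × 2 = 548.8 N·m clockwise.
Sandbag: 27 × 9.8 = 264.6 N down at 2.7 m → arm 1.4 m, τ = 264.6 × 1.4 = 370.4 N·m clockwise.
Net moment of known loads = 1193 N·m clockwise.
An unknown mass m at 5 m has arm 0.9 m; its moment is m·g·0.9 counterclockwise.
For rotational equilibrium, m × 9.8 × 0.9 = 1193, so m = 1193 / (9.8 × 0.9) = 135 kg.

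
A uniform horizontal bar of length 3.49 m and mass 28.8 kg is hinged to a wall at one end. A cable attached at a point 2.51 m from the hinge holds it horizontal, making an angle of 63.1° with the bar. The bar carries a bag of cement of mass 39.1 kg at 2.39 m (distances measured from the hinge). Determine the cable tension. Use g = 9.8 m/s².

T ≈ 629 N

Taking torques about the hinge:
Beam weight: 28.8 × 9.8 = 282.2 N down at 1.745 m → arm 1.745 m, τ = 282.2 × 1.745 = 492.4 N·m clockwise.
Bag of cement: 39.1 × 9.8 = 383.2 N down at 2.39 m → arm 2.39 m, τ = 383.2 × 2.39 = 915.8 N·m clockwise.
Total clockwise load moment = 1408 N·m.
The cable tension T acts at 2.51 m; only its component perpendicular to the bar, T sinθ, produces torque. sin 63.1° = 0.8918.
Setting net torque to zero: T × 2.51 × 0.8918 = 1408 → T = 1408 / 2.238 = 629 N.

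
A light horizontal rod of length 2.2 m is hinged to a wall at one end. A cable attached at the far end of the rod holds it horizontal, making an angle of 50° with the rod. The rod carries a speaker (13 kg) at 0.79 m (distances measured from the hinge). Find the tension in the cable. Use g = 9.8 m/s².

T ≈ 59.7 N

Choose the hinge as the axis so the unknown hinge reaction has zero arm there.
Speaker: 13 × 9.8 = 127.4 N down at 0.79 m → arm 0.79 m, τ = 127.4 × 0.79 = 100.6 N·m clockwise.
Total clockwise load moment = 100.6 N·m.
The cable tension T acts at 2.2 m; only its component perpendicular to the rod, T sinθ, produces torque. sin 50° = 0.766.
Στ = 0 ⇒ T × 2.2 × 0.766 = 100.6 ⇒ T = 100.6 / 1.685 = 59.7 N.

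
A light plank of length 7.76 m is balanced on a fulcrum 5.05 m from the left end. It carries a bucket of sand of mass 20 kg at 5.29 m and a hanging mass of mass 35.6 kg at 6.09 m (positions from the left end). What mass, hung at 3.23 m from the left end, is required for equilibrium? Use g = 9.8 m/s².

Sum moments about the fulcrum (at 5.05 m from the left end) (the support reaction has zero arm there).
Bucket of sand: 20 × 9.8 = 196 N down at 5.29 m → arm 0.24 m, τ = 196 × 0.24 = 47.04 N·m clockwise.
Hanging mass: 35.6 × 9.8 = 348.9 N down at 6.09 m → arm 1.04 m, τ = 348.9 × 1.04 = 362.9 N·m clockwise.
Net moment of known loads = 409.9 N·m clockwise.
An unknown mass m at 3.23 m has arm 1.82 m; its moment is m·g·1.82 counterclockwise.
Setting net torque to zero: m × 9.8 × 1.82 = 409.9 → m = 409.9 / (9.8 × 1.82) = 23 kg.

m ≈ 23 kg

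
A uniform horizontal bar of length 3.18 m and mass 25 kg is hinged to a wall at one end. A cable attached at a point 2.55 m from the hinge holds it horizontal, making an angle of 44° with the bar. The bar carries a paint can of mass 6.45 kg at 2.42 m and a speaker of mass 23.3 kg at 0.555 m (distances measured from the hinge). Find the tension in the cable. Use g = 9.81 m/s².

Taking torques about the hinge:
Beam weight: 25 × 9.81 = 245.2 N down at 1.59 m → arm 1.59 m, τ = 245.2 × 1.59 = 389.9 N·m clockwise.
Paint can: 6.45 × 9.81 = 63.27 N down at 2.42 m → arm 2.42 m, τ = 63.27 × 2.42 = 153.1 N·m clockwise.
Speaker: 23.3 × 9.81 = 228.6 N down at 0.555 m → arm 0.555 m, τ = 228.6 × 0.555 = 126.9 N·m clockwise.
Total clockwise load moment = 669.9 N·m.
The cable tension T acts at 2.55 m; only its component perpendicular to the bar, T sinθ, produces torque. sin 44° = 0.6947.
Setting net torque to zero: T × 2.55 × 0.6947 = 669.9 → T = 669.9 / 1.771 = 378 N.

T ≈ 378 N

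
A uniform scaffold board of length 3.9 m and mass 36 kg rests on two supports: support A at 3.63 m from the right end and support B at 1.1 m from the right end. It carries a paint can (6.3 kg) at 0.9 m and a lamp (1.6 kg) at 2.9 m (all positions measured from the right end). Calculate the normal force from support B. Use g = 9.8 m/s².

R_B ≈ 305 N

Sum moments about support A (its reaction then has zero moment arm).
Beam weight: 36 × 9.8 = 352.8 N down at 1.95 m → arm 1.68 m, τ = 352.8 × 1.68 = 592.7 N·m clockwise.
Paint can: 6.3 × 9.8 = 61.74 N down at 0.9 m → arm 2.73 m, τ = 61.74 × 2.73 = 168.6 N·m clockwise.
Lamp: 1.6 × 9.8 = 15.68 N down at 2.9 m → arm 0.73 m, τ = 15.68 × 0.73 = 11.45 N·m clockwise.
Net load moment about support A = 772.8 N·m clockwise.
Reaction R at support B is upward at 1.1 m, arm 2.53 m → moment R × 2.53 counterclockwise.
Balancing moments: R × 2.53 = 772.8, giving R = 305 N.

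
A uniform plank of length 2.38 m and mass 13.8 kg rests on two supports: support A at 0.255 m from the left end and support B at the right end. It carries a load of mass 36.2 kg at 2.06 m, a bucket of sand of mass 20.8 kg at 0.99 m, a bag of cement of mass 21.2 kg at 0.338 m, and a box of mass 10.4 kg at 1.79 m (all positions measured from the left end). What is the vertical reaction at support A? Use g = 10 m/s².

R_A ≈ 500 N

Sum moments about support B (its reaction then has zero moment arm).
Beam weight: 13.8 × 10 = 138 N down at 1.19 m → arm 1.19 m, τ = 138 × 1.19 = 164.2 N·m counterclockwise.
Load: 36.2 × 10 = 362 N down at 2.06 m → arm 0.32 m, τ = 362 × 0.32 = 115.8 N·m counterclockwise.
Bucket of sand: 20.8 × 10 = 208 N down at 0.99 m → arm 1.39 m, τ = 208 × 1.39 = 289.1 N·m counterclockwise.
Bag of cement: 21.2 × 10 = 212 N down at 0.338 m → arm 2.042 m, τ = 212 × 2.042 = 432.9 N·m counterclockwise.
Box: 10.4 × 10 = 104 N down at 1.79 m → arm 0.59 m, τ = 104 × 0.59 = 61.36 N·m counterclockwise.
Net load moment about support B = 1063 N·m counterclockwise.
Reaction R at support A is upward at 0.255 m, arm 2.125 m → moment R × 2.125 clockwise.
Balancing moments: R × 2.125 = 1063, giving R = 500 N.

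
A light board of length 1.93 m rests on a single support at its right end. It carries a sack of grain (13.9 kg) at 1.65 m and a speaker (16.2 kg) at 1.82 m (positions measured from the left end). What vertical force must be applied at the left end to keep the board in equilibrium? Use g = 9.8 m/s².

F ≈ 28.8 N

Choose the right end as the axis so the unknown pivot reaction has zero arm there.
Sack of grain: 13.9 × 9.8 = 136.2 N down at 1.65 m → arm 0.28 m, τ = 136.2 × 0.28 = 38.14 N·m counterclockwise.
Speaker: 16.2 × 9.8 = 158.8 N down at 1.82 m → arm 0.11 m, τ = 158.8 × 0.11 = 17.47 N·m counterclockwise.
Net moment of the loads = 55.61 N·m counterclockwise.
The upward force F acts at the left end, arm 1.93 m, giving F × 1.93 clockwise.
For rotational equilibrium, F × 1.93 = 55.61, so F = 55.61 / 1.93 = 28.8 N.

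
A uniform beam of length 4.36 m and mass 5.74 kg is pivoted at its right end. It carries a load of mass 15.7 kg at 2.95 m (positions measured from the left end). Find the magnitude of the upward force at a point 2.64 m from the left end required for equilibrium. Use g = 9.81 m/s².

F ≈ 198 N

About the right end:
Beam weight: 5.74 × 9.81 = 56.31 N down at 2.18 m → arm 2.18 m, τ = 56.31 × 2.18 = 122.8 N·m counterclockwise.
Load: 15.7 × 9.81 = 154 N down at 2.95 m → arm 1.41 m, τ = 154 × 1.41 = 217.1 N·m counterclockwise.
Net moment of the loads = 339.9 N·m counterclockwise.
The upward force F acts at a point 2.64 m from the left end, arm 1.72 m, giving F × 1.72 clockwise.
For rotational equilibrium, F × 1.72 = 339.9, so F = 339.9 / 1.72 = 198 N.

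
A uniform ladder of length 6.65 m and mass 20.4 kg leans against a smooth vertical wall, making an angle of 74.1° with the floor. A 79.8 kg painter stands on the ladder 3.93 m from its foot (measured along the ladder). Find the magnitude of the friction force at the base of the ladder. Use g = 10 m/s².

f ≈ 163 N

Taking torques about the foot of the ladder:
Ladder weight 20.4×10 = 204 N acts at 3.325 m along the ladder; its horizontal arm is 3.325·cos74.1° = 0.9109 m → τ = 185.8 N·m clockwise.
Painter: 79.8×10 = 798 N at 3.93 m → arm 1.077 m → τ = 859.4 N·m clockwise.
Wall normal N acts horizontally at the top; its moment arm is the height L sinθ = 6.65·sin74.1° = 6.396 m, counterclockwise.
Balancing moments: N × 6.396 = 1045, giving N = 163 N.
ΣFx = 0: friction at the foot balances the wall's push, so f = N_wall = 163 N.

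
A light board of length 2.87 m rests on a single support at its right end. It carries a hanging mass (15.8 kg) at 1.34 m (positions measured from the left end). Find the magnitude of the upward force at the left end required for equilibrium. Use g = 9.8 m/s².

F ≈ 82.5 N

Sum moments about the right end (the unknown pivot reaction has zero arm there).
Hanging mass: 15.8 × 9.8 = 154.8 N down at 1.34 m → arm 1.53 m, τ = 154.8 × 1.53 = 236.8 N·m counterclockwise.
Net moment of the loads = 236.8 N·m counterclockwise.
The upward force F acts at the left end, arm 2.87 m, giving F × 2.87 clockwise.
Στ = 0 ⇒ F × 2.87 = 236.8 ⇒ F = 236.8 / 2.87 = 82.5 N.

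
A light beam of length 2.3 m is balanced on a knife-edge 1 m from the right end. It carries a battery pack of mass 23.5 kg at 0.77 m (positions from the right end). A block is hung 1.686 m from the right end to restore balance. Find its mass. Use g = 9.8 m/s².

m ≈ 7.88 kg

About the knife-edge (at 1 m from the right end):
Battery pack: 23.5 × 9.8 = 230.3 N down at 0.77 m → arm 0.23 m, τ = 230.3 × 0.23 = 52.97 N·m clockwise.
Net moment of known loads = 52.97 N·m clockwise.
An unknown mass m at 1.686 m has arm 0.686 m; its moment is m·g·0.686 counterclockwise.
Balancing moments: m × 9.8 × 0.686 = 52.97, giving m = 52.97 / (9.8 × 0.686) = 7.88 kg.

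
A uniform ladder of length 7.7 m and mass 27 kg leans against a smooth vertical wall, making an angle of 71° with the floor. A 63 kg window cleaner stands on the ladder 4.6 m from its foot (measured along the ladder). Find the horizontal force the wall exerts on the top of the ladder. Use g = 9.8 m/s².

N_wall ≈ 173 N

Sum moments about the foot of the ladder (the floor normal and friction both act there and drop out).
Ladder weight 27×9.8 = 264.6 N acts at 3.85 m along the ladder; its horizontal arm is 3.85·cos71° = 1.253 m → τ = 331.5 N·m clockwise.
Window cleaner: 63×9.8 = 617.4 N at 4.6 m → arm 1.498 m → τ = 924.9 N·m clockwise.
Wall normal N acts horizontally at the top; its moment arm is the height L sinθ = 7.7·sin71° = 7.28 m, counterclockwise.
Balancing moments: N × 7.28 = 1256, giving N = 173 N.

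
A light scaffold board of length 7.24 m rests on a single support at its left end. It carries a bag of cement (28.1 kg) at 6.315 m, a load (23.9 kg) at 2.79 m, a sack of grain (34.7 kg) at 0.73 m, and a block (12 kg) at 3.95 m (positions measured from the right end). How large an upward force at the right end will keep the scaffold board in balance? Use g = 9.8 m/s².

About the left end:
Bag of cement: 28.1 × 9.8 = 275.4 N down at 6.315 m → arm 0.925 m, τ = 275.4 × 0.925 = 254.7 N·m clockwise.
Load: 23.9 × 9.8 = 234.2 N down at 2.79 m → arm 4.45 m, τ = 234.2 × 4.45 = 1042 N·m clockwise.
Sack of grain: 34.7 × 9.8 = 340.1 N down at 0.73 m → arm 6.51 m, τ = 340.1 × 6.51 = 2214 N·m clockwise.
Block: 12 × 9.8 = 117.6 N down at 3.95 m → arm 3.29 m, τ = 117.6 × 3.29 = 386.9 N·m clockwise.
Net moment of the loads = 3898 N·m clockwise.
The upward force F acts at the right end, arm 7.24 m, giving F × 7.24 counterclockwise.
For rotational equilibrium, F × 7.24 = 3898, so F = 3898 / 7.24 = 538 N.

F ≈ 538 N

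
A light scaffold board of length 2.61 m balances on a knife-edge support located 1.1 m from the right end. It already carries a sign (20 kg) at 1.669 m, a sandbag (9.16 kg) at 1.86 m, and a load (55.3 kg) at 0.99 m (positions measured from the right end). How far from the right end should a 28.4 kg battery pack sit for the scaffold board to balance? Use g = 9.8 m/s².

x ≈ 0.668 m from the right end

Choose the knife-edge support (at 1.1 m from the right end) as the axis so the support reaction has zero arm there.
Sign: 20 × 9.8 = 196 N down at 1.669 m → arm 0.569 m, τ = 196 × 0.569 = 111.5 N·m counterclockwise.
Sandbag: 9.16 × 9.8 = 89.77 N down at 1.86 m → arm 0.76 m, τ = 89.77 × 0.76 = 68.23 N·m counterclockwise.
Load: 55.3 × 9.8 = 541.9 N down at 0.99 m → arm 0.11 m, τ = 541.9 × 0.11 = 59.61 N·m clockwise.
Net moment of existing loads = 120.1 N·m counterclockwise.
The battery pack weighs 28.4 × 9.8 = 278.3 N and must supply an equal clockwise moment, so its lever arm about the knife-edge support is 120.1 / 278.3 = 0.432 m.
That puts it at 1.1 − 0.432 = 0.668 m from the right end.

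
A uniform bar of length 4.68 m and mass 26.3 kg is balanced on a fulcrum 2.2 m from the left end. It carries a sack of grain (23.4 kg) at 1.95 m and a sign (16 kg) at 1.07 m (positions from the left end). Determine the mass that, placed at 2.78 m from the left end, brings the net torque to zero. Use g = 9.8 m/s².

m ≈ 34.9 kg

Taking torques about the fulcrum (at 2.2 m from the left end):
Beam weight: 26.3 × 9.8 = 257.7 N down at 2.34 m → arm 0.14 m, τ = 257.7 × 0.14 = 36.08 N·m clockwise.
Sack of grain: 23.4 × 9.8 = 229.3 N down at 1.95 m → arm 0.25 m, τ = 229.3 × 0.25 = 57.33 N·m counterclockwise.
Sign: 16 × 9.8 = 156.8 N down at 1.07 m → arm 1.13 m, τ = 156.8 × 1.13 = 177.2 N·m counterclockwise.
Net moment of known loads = 198.4 N·m counterclockwise.
An unknown mass m at 2.78 m has arm 0.58 m; its moment is m·g·0.58 clockwise.
Setting net torque to zero: m × 9.8 × 0.58 = 198.4 → m = 198.4 / (9.8 × 0.58) = 34.9 kg.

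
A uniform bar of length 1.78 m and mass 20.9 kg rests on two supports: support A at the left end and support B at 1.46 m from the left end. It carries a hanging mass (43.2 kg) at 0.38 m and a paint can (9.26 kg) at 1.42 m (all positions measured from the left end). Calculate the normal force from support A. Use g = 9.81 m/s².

About support B:
Beam weight: 20.9 × 9.81 = 205 N down at 0.89 m → arm 0.57 m, τ = 205 × 0.57 = 116.8 N·m counterclockwise.
Hanging mass: 43.2 × 9.81 = 423.8 N down at 0.38 m → arm 1.08 m, τ = 423.8 × 1.08 = 457.7 N·m counterclockwise.
Paint can: 9.26 × 9.81 = 90.84 N down at 1.42 m → arm 0.04 m, τ = 90.84 × 0.04 = 3.634 N·m counterclockwise.
Net load moment about support B = 578.1 N·m counterclockwise.
Reaction R at support A is upward at 0 m, arm 1.46 m → moment R × 1.46 clockwise.
Balancing moments: R × 1.46 = 578.1, giving R = 396 N.

R_A ≈ 396 N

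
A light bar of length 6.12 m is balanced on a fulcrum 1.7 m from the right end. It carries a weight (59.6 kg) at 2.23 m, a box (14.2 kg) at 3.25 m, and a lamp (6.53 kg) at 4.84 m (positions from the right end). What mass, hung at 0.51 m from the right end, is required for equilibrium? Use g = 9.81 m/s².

Take moments about the fulcrum (at 1.7 m from the right end).
Weight: 59.6 × 9.81 = 584.7 N down at 2.23 m → arm 0.53 m, τ = 584.7 × 0.53 = 309.9 N·m counterclockwise.
Box: 14.2 × 9.81 = 139.3 N down at 3.25 m → arm 1.55 m, τ = 139.3 × 1.55 = 215.9 N·m counterclockwise.
Lamp: 6.53 × 9.81 = 64.06 N down at 4.84 m → arm 3.14 m, τ = 64.06 × 3.14 = 201.1 N·m counterclockwise.
Net moment of known loads = 726.9 N·m counterclockwise.
An unknown mass m at 0.51 m has arm 1.19 m; its moment is m·g·1.19 clockwise.
Στ = 0 ⇒ m × 9.81 × 1.19 = 726.9 ⇒ m = 726.9 / (9.81 × 1.19) = 62.3 kg.

m ≈ 62.3 kg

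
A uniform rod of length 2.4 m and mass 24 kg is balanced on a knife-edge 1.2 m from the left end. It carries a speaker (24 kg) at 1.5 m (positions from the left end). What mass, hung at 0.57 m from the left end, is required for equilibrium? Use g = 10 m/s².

Take moments about the knife-edge (at 1.2 m from the left end).
Beam weight: acts at the knife-edge, moment arm 0 → no torque.
Speaker: 24 × 10 = 240 N down at 1.5 m → arm 0.3 m, τ = 240 × 0.3 = 72 N·m clockwise.
Net moment of known loads = 72 N·m clockwise.
An unknown mass m at 0.57 m has arm 0.63 m; its moment is m·g·0.63 counterclockwise.
Στ = 0 ⇒ m × 10 × 0.63 = 72 ⇒ m = 72 / (10 × 0.63) = 11.4 kg.

m ≈ 11.4 kg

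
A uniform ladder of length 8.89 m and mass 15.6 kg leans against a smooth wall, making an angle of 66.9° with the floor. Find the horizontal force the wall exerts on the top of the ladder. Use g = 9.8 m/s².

Choose the foot of the ladder as the axis so the floor normal and friction both act there and drop out.
Ladder weight 15.6×9.8 = 152.9 N acts at 4.445 m along the ladder; its horizontal arm is 4.445·cos66.9° = 1.744 m → τ = 266.7 N·m clockwise.
Wall normal N acts horizontally at the top; its moment arm is the height L sinθ = 8.89·sin66.9° = 8.177 m, counterclockwise.
Στ = 0 ⇒ N × 8.177 = 266.7 ⇒ N = 32.6 N.

N_wall ≈ 32.6 N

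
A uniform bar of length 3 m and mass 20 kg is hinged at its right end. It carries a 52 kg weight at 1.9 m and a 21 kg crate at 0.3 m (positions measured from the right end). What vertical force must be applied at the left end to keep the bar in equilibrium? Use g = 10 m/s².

F ≈ 450 N

About the right end:
Beam weight: 20 × 10 = 200 N down at 1.5 m → arm 1.5 m, τ = 200 × 1.5 = 300 N·m counterclockwise.
Weight: 52 × 10 = 520 N down at 1.9 m → arm 1.9 m, τ = 520 × 1.9 = 988 N·m counterclockwise.
Crate: 21 × 10 = 210 N down at 0.3 m → arm 0.3 m, τ = 210 × 0.3 = 63 N·m counterclockwise.
Net moment of the loads = 1351 N·m counterclockwise.
The upward force F acts at the left end, arm 3 m, giving F × 3 clockwise.
Στ = 0 ⇒ F × 3 = 1351 ⇒ F = 1351 / 3 = 450 N.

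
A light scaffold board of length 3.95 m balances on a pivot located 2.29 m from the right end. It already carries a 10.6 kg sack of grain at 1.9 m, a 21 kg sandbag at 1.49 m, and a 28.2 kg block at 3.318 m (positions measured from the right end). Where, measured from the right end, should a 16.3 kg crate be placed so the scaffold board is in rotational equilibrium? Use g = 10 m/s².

x ≈ 1.8 m from the right end

Take moments about the pivot (at 2.29 m from the right end).
Sack of grain: 10.6 × 10 = 106 N down at 1.9 m → arm 0.39 m, τ = 106 × 0.39 = 41.34 N·m clockwise.
Sandbag: 21 × 10 = 210 N down at 1.49 m → arm 0.8 m, τ = 210 × 0.8 = 168 N·m clockwise.
Block: 28.2 × 10 = 282 N down at 3.318 m → arm 1.028 m, τ = 282 × 1.028 = 289.9 N·m counterclockwise.
Net moment of existing loads = 80.56 N·m counterclockwise.
The crate weighs 16.3 × 10 = 163 N and must supply an equal clockwise moment, so its lever arm about the pivot is 80.56 / 163 = 0.494 m.
That puts it at 2.29 − 0.494 = 1.8 m from the right end.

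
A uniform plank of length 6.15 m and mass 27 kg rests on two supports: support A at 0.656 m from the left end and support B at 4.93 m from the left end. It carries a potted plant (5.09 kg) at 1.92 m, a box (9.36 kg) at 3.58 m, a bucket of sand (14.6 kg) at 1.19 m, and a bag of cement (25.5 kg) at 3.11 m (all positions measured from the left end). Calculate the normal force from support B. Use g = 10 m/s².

Sum moments about support A (its reaction then has zero moment arm).
Beam weight: 27 × 10 = 270 N down at 3.075 m → arm 2.419 m, τ = 270 × 2.419 = 653.1 N·m clockwise.
Potted plant: 5.09 × 10 = 50.9 N down at 1.92 m → arm 1.264 m, τ = 50.9 × 1.264 = 64.34 N·m clockwise.
Box: 9.36 × 10 = 93.6 N down at 3.58 m → arm 2.924 m, τ = 93.6 × 2.924 = 273.7 N·m clockwise.
Bucket of sand: 14.6 × 10 = 146 N down at 1.19 m → arm 0.534 m, τ = 146 × 0.534 = 77.96 N·m clockwise.
Bag of cement: 25.5 × 10 = 255 N down at 3.11 m → arm 2.454 m, τ = 255 × 2.454 = 625.8 N·m clockwise.
Net load moment about support A = 1695 N·m clockwise.
Reaction R at support B is upward at 4.93 m, arm 4.274 m → moment R × 4.274 counterclockwise.
For rotational equilibrium, R × 4.274 = 1695, so R = 397 N.

R_B ≈ 397 N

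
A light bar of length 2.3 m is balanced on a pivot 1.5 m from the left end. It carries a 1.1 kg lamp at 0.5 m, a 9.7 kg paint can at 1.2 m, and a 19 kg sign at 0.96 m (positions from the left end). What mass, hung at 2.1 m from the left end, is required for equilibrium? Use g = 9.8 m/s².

m ≈ 23.8 kg

Taking torques about the pivot (at 1.5 m from the left end):
Lamp: 1.1 × 9.8 = 10.78 N down at 0.5 m → arm 1 m, τ = 10.78 × 1 = 10.78 N·m counterclockwise.
Paint can: 9.7 × 9.8 = 95.06 N down at 1.2 m → arm 0.3 m, τ = 95.06 × 0.3 = 28.52 N·m counterclockwise.
Sign: 19 × 9.8 = 186.2 N down at 0.96 m → arm 0.54 m, τ = 186.2 × 0.54 = 100.5 N·m counterclockwise.
Net moment of known loads = 139.8 N·m counterclockwise.
An unknown mass m at 2.1 m has arm 0.6 m; its moment is m·g·0.6 clockwise.
Balancing moments: m × 9.8 × 0.6 = 139.8, giving m = 139.8 / (9.8 × 0.6) = 23.8 kg.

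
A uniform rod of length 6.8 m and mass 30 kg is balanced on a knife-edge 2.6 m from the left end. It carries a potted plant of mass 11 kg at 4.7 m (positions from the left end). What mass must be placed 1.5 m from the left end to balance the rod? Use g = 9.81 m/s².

Choose the knife-edge (at 2.6 m from the left end) as the axis so the support reaction has zero arm there.
Beam weight: 30 × 9.81 = 294.3 N down at 3.4 m → arm 0.8 m, τ = 294.3 × 0.8 = 235.4 N·m clockwise.
Potted plant: 11 × 9.81 = 107.9 N down at 4.7 m → arm 2.1 m, τ = 107.9 × 2.1 = 226.6 N·m clockwise.
Net moment of known loads = 462 N·m clockwise.
An unknown mass m at 1.5 m has arm 1.1 m; its moment is m·g·1.1 counterclockwise.
Στ = 0 ⇒ m × 9.81 × 1.1 = 462 ⇒ m = 462 / (9.81 × 1.1) = 42.8 kg.

m ≈ 42.8 kg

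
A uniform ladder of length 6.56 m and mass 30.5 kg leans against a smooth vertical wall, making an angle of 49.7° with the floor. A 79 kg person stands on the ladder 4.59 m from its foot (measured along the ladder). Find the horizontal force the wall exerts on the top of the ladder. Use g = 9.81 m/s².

Take moments about the foot of the ladder.
Ladder weight 30.5×9.81 = 299.2 N acts at 3.28 m along the ladder; its horizontal arm is 3.28·cos49.7° = 2.121 m → τ = 634.6 N·m clockwise.
Person: 79×9.81 = 775 N at 4.59 m → arm 2.969 m → τ = 2301 N·m clockwise.
Wall normal N acts horizontally at the top; its moment arm is the height L sinθ = 6.56·sin49.7° = 5.003 m, counterclockwise.
Στ = 0 ⇒ N × 5.003 = 2936 ⇒ N = 587 N.

N_wall ≈ 587 N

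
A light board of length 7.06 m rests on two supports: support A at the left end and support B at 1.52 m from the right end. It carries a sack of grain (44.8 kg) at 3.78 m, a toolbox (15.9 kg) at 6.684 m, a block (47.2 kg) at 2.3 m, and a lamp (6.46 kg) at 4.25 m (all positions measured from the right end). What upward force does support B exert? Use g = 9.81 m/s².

Choose support A as the axis so its reaction then has zero moment arm.
Sack of grain: 44.8 × 9.81 = 439.5 N down at 3.78 m → arm 3.28 m, τ = 439.5 × 3.28 = 1442 N·m clockwise.
Toolbox: 15.9 × 9.81 = 156 N down at 6.684 m → arm 0.376 m, τ = 156 × 0.376 = 58.66 N·m clockwise.
Block: 47.2 × 9.81 = 463 N down at 2.3 m → arm 4.76 m, τ = 463 × 4.76 = 2204 N·m clockwise.
Lamp: 6.46 × 9.81 = 63.37 N down at 4.25 m → arm 2.81 m, τ = 63.37 × 2.81 = 178.1 N·m clockwise.
Net load moment about support A = 3883 N·m clockwise.
Reaction R at support B is upward at 1.52 m, arm 5.54 m → moment R × 5.54 counterclockwise.
Balancing moments: R × 5.54 = 3883, giving R = 701 N.

R_B ≈ 701 N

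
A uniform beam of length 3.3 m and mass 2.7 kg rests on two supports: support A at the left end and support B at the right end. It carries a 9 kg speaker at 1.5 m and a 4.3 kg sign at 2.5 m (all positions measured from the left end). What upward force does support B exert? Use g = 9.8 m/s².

R_B ≈ 85.2 N

Taking torques about support A:
Beam weight: 2.7 × 9.8 = 26.46 N down at 1.65 m → arm 1.65 m, τ = 26.46 × 1.65 = 43.66 N·m clockwise.
Speaker: 9 × 9.8 = 88.2 N down at 1.5 m → arm 1.5 m, τ = 88.2 × 1.5 = 132.3 N·m clockwise.
Sign: 4.3 × 9.8 = 42.14 N down at 2.5 m → arm 2.5 m, τ = 42.14 × 2.5 = 105.3 N·m clockwise.
Net load moment about support A = 281.3 N·m clockwise.
Reaction R at support B is upward at 3.3 m, arm 3.3 m → moment R × 3.3 counterclockwise.
For rotational equilibrium, R × 3.3 = 281.3, so R = 85.2 N.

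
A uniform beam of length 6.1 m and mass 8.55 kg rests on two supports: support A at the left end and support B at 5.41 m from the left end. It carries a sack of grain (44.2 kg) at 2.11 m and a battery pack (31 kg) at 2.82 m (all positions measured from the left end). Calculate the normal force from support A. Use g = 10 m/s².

R_A ≈ 455 N

Sum moments about support B (its reaction then has zero moment arm).
Beam weight: 8.55 × 10 = 85.5 N down at 3.05 m → arm 2.36 m, τ = 85.5 × 2.36 = 201.8 N·m counterclockwise.
Sack of grain: 44.2 × 10 = 442 N down at 2.11 m → arm 3.3 m, τ = 442 × 3.3 = 1459 N·m counterclockwise.
Battery pack: 31 × 10 = 310 N down at 2.82 m → arm 2.59 m, τ = 310 × 2.59 = 802.9 N·m counterclockwise.
Net load moment about support B = 2464 N·m counterclockwise.
Reaction R at support A is upward at 0 m, arm 5.41 m → moment R × 5.41 clockwise.
For rotational equilibrium, R × 5.41 = 2464, so R = 455 N.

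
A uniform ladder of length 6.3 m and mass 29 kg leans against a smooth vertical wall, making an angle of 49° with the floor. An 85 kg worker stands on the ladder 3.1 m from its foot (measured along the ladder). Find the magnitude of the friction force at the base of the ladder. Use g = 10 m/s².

Take moments about the foot of the ladder.
Ladder weight 29×10 = 290 N acts at 3.15 m along the ladder; its horizontal arm is 3.15·cos49° = 2.067 m → τ = 599.4 N·m clockwise.
Worker: 85×10 = 850 N at 3.1 m → arm 2.034 m → τ = 1729 N·m clockwise.
Wall normal N acts horizontally at the top; its moment arm is the height L sinθ = 6.3·sin49° = 4.755 m, counterclockwise.
Στ = 0 ⇒ N × 4.755 = 2328 ⇒ N = 490 N.
ΣFx = 0: friction at the foot balances the wall's push, so f = N_wall = 490 N.

f ≈ 490 N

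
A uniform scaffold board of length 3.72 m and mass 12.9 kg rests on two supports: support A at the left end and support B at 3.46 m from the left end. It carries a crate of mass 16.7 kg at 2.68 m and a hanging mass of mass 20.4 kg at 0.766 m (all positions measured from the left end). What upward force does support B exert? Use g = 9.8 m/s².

R_B ≈ 239 N

Choose support A as the axis so its reaction then has zero moment arm.
Beam weight: 12.9 × 9.8 = 126.4 N down at 1.86 m → arm 1.86 m, τ = 126.4 × 1.86 = 235.1 N·m clockwise.
Crate: 16.7 × 9.8 = 163.7 N down at 2.68 m → arm 2.68 m, τ = 163.7 × 2.68 = 438.7 N·m clockwise.
Hanging mass: 20.4 × 9.8 = 199.9 N down at 0.766 m → arm 0.766 m, τ = 199.9 × 0.766 = 153.1 N·m clockwise.
Net load moment about support A = 826.9 N·m clockwise.
Reaction R at support B is upward at 3.46 m, arm 3.46 m → moment R × 3.46 counterclockwise.
Balancing moments: R × 3.46 = 826.9, giving R = 239 N.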